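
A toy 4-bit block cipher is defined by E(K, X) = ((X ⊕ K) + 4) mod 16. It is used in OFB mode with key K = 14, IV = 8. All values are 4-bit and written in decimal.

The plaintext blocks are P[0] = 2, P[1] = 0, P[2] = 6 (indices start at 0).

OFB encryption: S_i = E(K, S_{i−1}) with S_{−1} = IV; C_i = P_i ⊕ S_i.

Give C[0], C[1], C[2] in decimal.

C[0] = 8, C[1] = 8, C[2] = 12

C[0]: S = E(K, 8) = 10; 2 ⊕ 10 = 8.
C[1]: S = E(K, 10) = 8; 0 ⊕ 8 = 8.
C[2]: S = E(K, 8) = 10; 6 ⊕ 10 = 12.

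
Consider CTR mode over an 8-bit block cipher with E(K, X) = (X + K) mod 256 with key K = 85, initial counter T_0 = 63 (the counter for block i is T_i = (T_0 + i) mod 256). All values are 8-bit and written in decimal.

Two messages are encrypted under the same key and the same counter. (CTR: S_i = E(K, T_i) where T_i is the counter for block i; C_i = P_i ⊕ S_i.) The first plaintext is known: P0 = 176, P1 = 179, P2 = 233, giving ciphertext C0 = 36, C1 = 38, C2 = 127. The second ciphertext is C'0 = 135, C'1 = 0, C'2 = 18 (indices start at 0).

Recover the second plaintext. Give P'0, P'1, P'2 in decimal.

P'0 = 19, P'1 = 149, P'2 = 132

In CTR with a reused counter, both messages share the same keystream S_i, so C_i ⊕ C'_i = P_i ⊕ P'_i and thus P'_i = P_i ⊕ C_i ⊕ C'_i.
P'0: 176 ⊕ 36 ⊕ 135 = 19.
P'1: 179 ⊕ 38 ⊕ 0 = 149.
P'2: 233 ⊕ 127 ⊕ 18 = 132.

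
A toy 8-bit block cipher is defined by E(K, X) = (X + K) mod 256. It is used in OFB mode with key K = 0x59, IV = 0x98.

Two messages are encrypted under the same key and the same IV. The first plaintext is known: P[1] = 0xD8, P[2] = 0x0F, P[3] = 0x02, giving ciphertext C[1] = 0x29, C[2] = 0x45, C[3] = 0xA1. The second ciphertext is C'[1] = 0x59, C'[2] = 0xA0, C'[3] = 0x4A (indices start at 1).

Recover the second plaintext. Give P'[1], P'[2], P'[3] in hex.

P'[1] = 0xA8, P'[2] = 0xEA, P'[3] = 0xE9

In OFB with a reused IV, both messages share the same keystream S_i, so C_i ⊕ C'_i = P_i ⊕ P'_i and thus P'_i = P_i ⊕ C_i ⊕ C'_i.
P'[1]: 0xD8 ⊕ 0x29 ⊕ 0x59 = 0xA8.
P'[2]: 0x0F ⊕ 0x45 ⊕ 0xA0 = 0xEA.
P'[3]: 0x02 ⊕ 0xA1 ⊕ 0x4A = 0xE9.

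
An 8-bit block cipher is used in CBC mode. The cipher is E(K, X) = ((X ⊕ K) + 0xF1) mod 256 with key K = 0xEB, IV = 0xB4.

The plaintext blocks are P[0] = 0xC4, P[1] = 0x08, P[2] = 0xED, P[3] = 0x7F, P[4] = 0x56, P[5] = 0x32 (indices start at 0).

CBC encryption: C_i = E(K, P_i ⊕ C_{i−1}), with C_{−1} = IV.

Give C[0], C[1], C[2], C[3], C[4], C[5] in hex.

C[0]: P[0] ⊕ 0xB4 = 0x70; E(K, 0x70) = 0x8C.
C[1]: P[1] ⊕ 0x8C = 0x84; E(K, 0x84) = 0x60.
C[2]: P[2] ⊕ 0x60 = 0x8D; E(K, 0x8D) = 0x57.
C[3]: P[3] ⊕ 0x57 = 0x28; E(K, 0x28) = 0xB4.
C[4]: P[4] ⊕ 0xB4 = 0xE2; E(K, 0xE2) = 0xFA.
C[5]: P[5] ⊕ 0xFA = 0xC8; E(K, 0xC8) = 0x14.

C[0] = 0x8C, C[1] = 0x60, C[2] = 0x57, C[3] = 0xB4, C[4] = 0xFA, C[5] = 0x14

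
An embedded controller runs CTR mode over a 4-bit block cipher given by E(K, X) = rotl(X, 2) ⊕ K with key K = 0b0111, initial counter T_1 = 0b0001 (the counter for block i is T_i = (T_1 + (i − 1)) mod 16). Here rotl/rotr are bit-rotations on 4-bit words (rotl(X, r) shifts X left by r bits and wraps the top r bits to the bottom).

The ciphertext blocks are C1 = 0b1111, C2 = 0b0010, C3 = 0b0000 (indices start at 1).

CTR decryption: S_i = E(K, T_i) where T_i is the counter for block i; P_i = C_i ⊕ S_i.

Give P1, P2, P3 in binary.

P1 = 0b1100, P2 = 0b1101, P3 = 0b1011

P1: T = 0b0001, S = E(K, T) = 0b0011; 0b1111 ⊕ 0b0011 = 0b1100.
P2: T = 0b0010, S = E(K, T) = 0b1111; 0b0010 ⊕ 0b1111 = 0b1101.
P3: T = 0b0011, S = E(K, T) = 0b1011; 0b0000 ⊕ 0b1011 = 0b1011.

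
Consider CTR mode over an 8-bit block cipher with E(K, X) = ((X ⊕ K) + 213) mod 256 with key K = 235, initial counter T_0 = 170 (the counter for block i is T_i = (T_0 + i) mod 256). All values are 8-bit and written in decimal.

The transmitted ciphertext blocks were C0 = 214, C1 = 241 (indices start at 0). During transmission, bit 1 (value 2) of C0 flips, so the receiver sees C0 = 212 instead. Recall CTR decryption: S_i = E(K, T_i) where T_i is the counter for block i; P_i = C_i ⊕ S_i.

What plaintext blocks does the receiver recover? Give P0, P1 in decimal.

P0 = 194, P1 = 228

Only C0 changed, to 212. In CTR, a change in C_i flips the same bit in P_i only; the keystream is unaffected. Decrypting the received ciphertext:
P0: T = 170, S = E(K, T) = 22; 212 ⊕ 22 = 194.
P1: T = 171, S = E(K, T) = 21; 241 ⊕ 21 = 228.
Blocks that differ from the original plaintext: P0.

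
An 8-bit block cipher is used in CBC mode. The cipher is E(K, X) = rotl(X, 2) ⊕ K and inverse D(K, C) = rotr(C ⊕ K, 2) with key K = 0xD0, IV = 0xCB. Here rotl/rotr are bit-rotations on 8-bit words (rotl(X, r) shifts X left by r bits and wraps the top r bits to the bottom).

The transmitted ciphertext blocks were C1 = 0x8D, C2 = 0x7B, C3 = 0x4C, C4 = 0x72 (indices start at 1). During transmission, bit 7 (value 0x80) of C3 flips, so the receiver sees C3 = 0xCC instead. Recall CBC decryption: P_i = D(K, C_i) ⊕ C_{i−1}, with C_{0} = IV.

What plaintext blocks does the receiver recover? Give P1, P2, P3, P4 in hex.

Only C3 changed, to 0xCC. In CBC, a change in C_i garbles P_i and flips the same bit in P_{i+1}. Decrypting the received ciphertext:
P1: D(K, 0x8D) = 0x57; 0x57 ⊕ 0xCB = 0x9C.
P2: D(K, 0x7B) = 0xEA; 0xEA ⊕ 0x8D = 0x67.
P3: D(K, 0xCC) = 0x07; 0x07 ⊕ 0x7B = 0x7C.
P4: D(K, 0x72) = 0xA8; 0xA8 ⊕ 0xCC = 0x64.
Blocks that differ from the original plaintext: P3, P4.

P1 = 0x9C, P2 = 0x67, P3 = 0x7C, P4 = 0x64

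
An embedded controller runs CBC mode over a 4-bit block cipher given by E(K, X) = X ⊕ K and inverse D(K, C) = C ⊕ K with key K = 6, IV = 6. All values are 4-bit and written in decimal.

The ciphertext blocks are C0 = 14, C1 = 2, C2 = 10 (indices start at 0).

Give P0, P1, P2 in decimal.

CBC decryption: P_i = D(K, C_i) ⊕ C_{i−1}, with C_{−1} = IV.
P0: D(K, 14) = 8; 8 ⊕ 6 = 14.
P1: D(K, 2) = 4; 4 ⊕ 14 = 10.
P2: D(K, 10) = 12; 12 ⊕ 2 = 14.

P0 = 14, P1 = 10, P2 = 14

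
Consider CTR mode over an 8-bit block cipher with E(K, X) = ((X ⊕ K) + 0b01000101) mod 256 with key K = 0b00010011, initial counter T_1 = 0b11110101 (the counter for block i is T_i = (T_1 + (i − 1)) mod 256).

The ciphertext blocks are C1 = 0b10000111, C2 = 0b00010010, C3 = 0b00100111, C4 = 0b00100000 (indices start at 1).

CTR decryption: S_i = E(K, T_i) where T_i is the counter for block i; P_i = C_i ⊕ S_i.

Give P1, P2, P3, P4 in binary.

P1 = 0b10101100, P2 = 0b00111000, P3 = 0b00001110, P4 = 0b00010000

P1: T = 0b11110101, S = E(K, T) = 0b00101011; 0b10000111 ⊕ 0b00101011 = 0b10101100.
P2: T = 0b11110110, S = E(K, T) = 0b00101010; 0b00010010 ⊕ 0b00101010 = 0b00111000.
P3: T = 0b11110111, S = E(K, T) = 0b00101001; 0b00100111 ⊕ 0b00101001 = 0b00001110.
P4: T = 0b11111000, S = E(K, T) = 0b00110000; 0b00100000 ⊕ 0b00110000 = 0b00010000.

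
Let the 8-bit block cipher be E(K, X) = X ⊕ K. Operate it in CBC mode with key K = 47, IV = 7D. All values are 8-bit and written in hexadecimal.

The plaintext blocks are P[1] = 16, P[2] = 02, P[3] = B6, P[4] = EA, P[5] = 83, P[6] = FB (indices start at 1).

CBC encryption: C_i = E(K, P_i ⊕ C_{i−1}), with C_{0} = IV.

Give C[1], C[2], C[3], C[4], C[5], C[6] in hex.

C[1]: P[1] ⊕ 7D = 6B; E(K, 6B) = 2C.
C[2]: P[2] ⊕ 2C = 2E; E(K, 2E) = 69.
C[3]: P[3] ⊕ 69 = DF; E(K, DF) = 98.
C[4]: P[4] ⊕ 98 = 72; E(K, 72) = 35.
C[5]: P[5] ⊕ 35 = B6; E(K, B6) = F1.
C[6]: P[6] ⊕ F1 = 0A; E(K, 0A) = 4D.

C[1] = 2C, C[2] = 69, C[3] = 98, C[4] = 35, C[5] = F1, C[6] = 4D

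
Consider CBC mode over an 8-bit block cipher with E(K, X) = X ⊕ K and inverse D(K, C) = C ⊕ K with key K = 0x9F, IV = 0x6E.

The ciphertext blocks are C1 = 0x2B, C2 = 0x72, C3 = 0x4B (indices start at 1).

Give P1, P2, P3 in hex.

CBC decryption: P_i = D(K, C_i) ⊕ C_{i−1}, with C_{0} = IV.
P1: D(K, 0x2B) = 0xB4; 0xB4 ⊕ 0x6E = 0xDA.
P2: D(K, 0x72) = 0xED; 0xED ⊕ 0x2B = 0xC6.
P3: D(K, 0x4B) = 0xD4; 0xD4 ⊕ 0x72 = 0xA6.

P1 = 0xDA, P2 = 0xC6, P3 = 0xA6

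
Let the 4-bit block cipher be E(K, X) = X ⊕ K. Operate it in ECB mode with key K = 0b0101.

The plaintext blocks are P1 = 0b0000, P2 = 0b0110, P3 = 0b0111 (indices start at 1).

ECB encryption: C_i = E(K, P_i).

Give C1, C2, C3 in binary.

C1: E(K, 0b0000) = 0b0101.
C2: E(K, 0b0110) = 0b0011.
C3: E(K, 0b0111) = 0b0010.

C1 = 0b0101, C2 = 0b0011, C3 = 0b0010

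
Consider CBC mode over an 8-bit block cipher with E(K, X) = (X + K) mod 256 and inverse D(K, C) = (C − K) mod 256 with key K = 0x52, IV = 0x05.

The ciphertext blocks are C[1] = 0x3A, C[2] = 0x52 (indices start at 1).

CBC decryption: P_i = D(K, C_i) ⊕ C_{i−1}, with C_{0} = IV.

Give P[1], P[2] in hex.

P[1]: D(K, 0x3A) = 0xE8; 0xE8 ⊕ 0x05 = 0xED.
P[2]: D(K, 0x52) = 0x00; 0x00 ⊕ 0x3A = 0x3A.

P[1] = 0xED, P[2] = 0x3A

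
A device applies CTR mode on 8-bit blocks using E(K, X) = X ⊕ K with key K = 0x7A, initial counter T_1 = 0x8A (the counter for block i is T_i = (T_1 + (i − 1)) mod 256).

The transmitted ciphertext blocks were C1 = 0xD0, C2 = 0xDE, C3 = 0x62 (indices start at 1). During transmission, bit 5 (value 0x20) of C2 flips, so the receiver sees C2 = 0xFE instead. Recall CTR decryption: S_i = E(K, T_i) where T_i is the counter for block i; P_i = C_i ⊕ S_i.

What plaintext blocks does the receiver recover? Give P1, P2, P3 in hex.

P1 = 0x20, P2 = 0x0F, P3 = 0x94

Only C2 changed, to 0xFE. In CTR, a change in C_i flips the same bit in P_i only; the keystream is unaffected. Decrypting the received ciphertext:
P1: T = 0x8A, S = E(K, T) = 0xF0; 0xD0 ⊕ 0xF0 = 0x20.
P2: T = 0x8B, S = E(K, T) = 0xF1; 0xFE ⊕ 0xF1 = 0x0F.
P3: T = 0x8C, S = E(K, T) = 0xF6; 0x62 ⊕ 0xF6 = 0x94.
Blocks that differ from the original plaintext: P2.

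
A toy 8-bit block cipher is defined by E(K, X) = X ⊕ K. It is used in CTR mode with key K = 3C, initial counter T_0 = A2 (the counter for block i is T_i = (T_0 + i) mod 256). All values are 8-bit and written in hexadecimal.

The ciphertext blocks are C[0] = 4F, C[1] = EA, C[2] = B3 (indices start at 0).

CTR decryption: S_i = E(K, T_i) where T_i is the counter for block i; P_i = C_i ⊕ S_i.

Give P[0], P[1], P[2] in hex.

P[0]: T = A2, S = E(K, T) = 9E; 4F ⊕ 9E = D1.
P[1]: T = A3, S = E(K, T) = 9F; EA ⊕ 9F = 75.
P[2]: T = A4, S = E(K, T) = 98; B3 ⊕ 98 = 2B.

P[0] = D1, P[1] = 75, P[2] = 2B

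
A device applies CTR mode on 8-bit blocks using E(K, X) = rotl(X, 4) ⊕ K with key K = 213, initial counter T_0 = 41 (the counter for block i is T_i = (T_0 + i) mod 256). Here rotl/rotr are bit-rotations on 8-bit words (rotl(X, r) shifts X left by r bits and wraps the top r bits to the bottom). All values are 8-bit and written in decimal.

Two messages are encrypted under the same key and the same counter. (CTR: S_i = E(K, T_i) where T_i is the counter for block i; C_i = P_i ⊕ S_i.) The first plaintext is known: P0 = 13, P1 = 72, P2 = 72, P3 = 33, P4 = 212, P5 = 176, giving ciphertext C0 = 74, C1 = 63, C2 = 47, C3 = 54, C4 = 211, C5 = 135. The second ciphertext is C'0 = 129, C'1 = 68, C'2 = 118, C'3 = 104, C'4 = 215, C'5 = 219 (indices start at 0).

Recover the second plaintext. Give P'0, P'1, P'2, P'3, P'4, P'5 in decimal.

In CTR with a reused counter, both messages share the same keystream S_i, so C_i ⊕ C'_i = P_i ⊕ P'_i and thus P'_i = P_i ⊕ C_i ⊕ C'_i.
P'0: 13 ⊕ 74 ⊕ 129 = 198.
P'1: 72 ⊕ 63 ⊕ 68 = 51.
P'2: 72 ⊕ 47 ⊕ 118 = 17.
P'3: 33 ⊕ 54 ⊕ 104 = 127.
P'4: 212 ⊕ 211 ⊕ 215 = 208.
P'5: 176 ⊕ 135 ⊕ 219 = 236.

P'0 = 198, P'1 = 51, P'2 = 17, P'3 = 127, P'4 = 208, P'5 = 236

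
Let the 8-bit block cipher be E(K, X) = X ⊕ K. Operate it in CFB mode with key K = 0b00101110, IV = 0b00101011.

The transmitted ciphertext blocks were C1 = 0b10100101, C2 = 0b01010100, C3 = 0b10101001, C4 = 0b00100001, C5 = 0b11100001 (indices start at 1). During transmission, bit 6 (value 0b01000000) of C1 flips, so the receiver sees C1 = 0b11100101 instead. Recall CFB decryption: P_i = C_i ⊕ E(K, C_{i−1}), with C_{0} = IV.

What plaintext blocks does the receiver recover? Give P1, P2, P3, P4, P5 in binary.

Only C1 changed, to 0b11100101. In CFB, a change in C_i flips the same bit in P_i and garbles P_{i+1}. Decrypting the received ciphertext:
P1: E(K, 0b00101011) = 0b00000101; 0b11100101 ⊕ 0b00000101 = 0b11100000.
P2: E(K, 0b11100101) = 0b11001011; 0b01010100 ⊕ 0b11001011 = 0b10011111.
P3: E(K, 0b01010100) = 0b01111010; 0b10101001 ⊕ 0b01111010 = 0b11010011.
P4: E(K, 0b10101001) = 0b10000111; 0b00100001 ⊕ 0b10000111 = 0b10100110.
P5: E(K, 0b00100001) = 0b00001111; 0b11100001 ⊕ 0b00001111 = 0b11101110.
Blocks that differ from the original plaintext: P1, P2.

P1 = 0b11100000, P2 = 0b10011111, P3 = 0b11010011, P4 = 0b10100110, P5 = 0b11101110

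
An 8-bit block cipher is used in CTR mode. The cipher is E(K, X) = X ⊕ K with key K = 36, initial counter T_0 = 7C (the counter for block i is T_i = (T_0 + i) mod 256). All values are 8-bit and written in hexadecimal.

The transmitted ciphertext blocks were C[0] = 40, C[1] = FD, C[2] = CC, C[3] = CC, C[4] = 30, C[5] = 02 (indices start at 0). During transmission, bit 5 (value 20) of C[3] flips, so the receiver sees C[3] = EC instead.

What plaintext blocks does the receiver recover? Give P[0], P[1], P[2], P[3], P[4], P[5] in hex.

CTR decryption: S_i = E(K, T_i) where T_i is the counter for block i; P_i = C_i ⊕ S_i.
Only C[3] changed, to EC. In CTR, a change in C_i flips the same bit in P_i only; the keystream is unaffected. Decrypting the received ciphertext:
P[0]: T = 7C, S = E(K, T) = 4A; 40 ⊕ 4A = 0A.
P[1]: T = 7D, S = E(K, T) = 4B; FD ⊕ 4B = B6.
P[2]: T = 7E, S = E(K, T) = 48; CC ⊕ 48 = 84.
P[3]: T = 7F, S = E(K, T) = 49; EC ⊕ 49 = A5.
P[4]: T = 80, S = E(K, T) = B6; 30 ⊕ B6 = 86.
P[5]: T = 81, S = E(K, T) = B7; 02 ⊕ B7 = B5.
Blocks that differ from the original plaintext: P[3].

P[0] = 0A, P[1] = B6, P[2] = 84, P[3] = A5, P[4] = 86, P[5] = B5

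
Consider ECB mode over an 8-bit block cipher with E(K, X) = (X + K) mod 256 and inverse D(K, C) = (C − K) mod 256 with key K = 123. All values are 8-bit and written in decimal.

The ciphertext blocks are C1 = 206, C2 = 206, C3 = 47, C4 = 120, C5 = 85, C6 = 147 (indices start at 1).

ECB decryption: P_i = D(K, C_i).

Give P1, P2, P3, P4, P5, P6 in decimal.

P1: D(K, 206) = 83.
P2: D(K, 206) = 83.
P3: D(K, 47) = 180.
P4: D(K, 120) = 253.
P5: D(K, 85) = 218.
P6: D(K, 147) = 24.

P1 = 83, P2 = 83, P3 = 180, P4 = 253, P5 = 218, P6 = 24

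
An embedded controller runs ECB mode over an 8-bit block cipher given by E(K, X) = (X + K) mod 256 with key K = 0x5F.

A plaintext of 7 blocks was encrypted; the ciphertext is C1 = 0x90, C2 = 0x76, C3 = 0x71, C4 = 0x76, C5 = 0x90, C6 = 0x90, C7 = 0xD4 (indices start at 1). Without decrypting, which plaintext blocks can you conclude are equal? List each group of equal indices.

ECB encrypts each block independently with the same key, so equal ciphertext blocks imply equal plaintext blocks.
C1 = C5 = C6 = 0x90, so P1 = P5 = P6.
C2 = C4 = 0x76, so P2 = P4.

P1 = P5 = P6; P2 = P4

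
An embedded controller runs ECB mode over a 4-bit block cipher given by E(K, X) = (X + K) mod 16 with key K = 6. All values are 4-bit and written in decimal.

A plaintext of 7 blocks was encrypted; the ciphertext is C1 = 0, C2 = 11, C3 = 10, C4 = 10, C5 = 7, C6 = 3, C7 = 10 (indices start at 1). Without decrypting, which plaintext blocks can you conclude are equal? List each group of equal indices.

ECB encrypts each block independently with the same key, so equal ciphertext blocks imply equal plaintext blocks.
C3 = C4 = C7 = 10, so P3 = P4 = P7.

P3 = P4 = P7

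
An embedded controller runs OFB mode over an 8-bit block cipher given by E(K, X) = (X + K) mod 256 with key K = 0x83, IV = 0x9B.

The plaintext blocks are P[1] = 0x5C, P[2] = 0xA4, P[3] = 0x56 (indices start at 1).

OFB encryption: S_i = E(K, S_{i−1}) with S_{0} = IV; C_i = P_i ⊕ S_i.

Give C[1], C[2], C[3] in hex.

C[1]: S = E(K, 0x9B) = 0x1E; 0x5C ⊕ 0x1E = 0x42.
C[2]: S = E(K, 0x1E) = 0xA1; 0xA4 ⊕ 0xA1 = 0x05.
C[3]: S = E(K, 0xA1) = 0x24; 0x56 ⊕ 0x24 = 0x72.

C[1] = 0x42, C[2] = 0x05, C[3] = 0x72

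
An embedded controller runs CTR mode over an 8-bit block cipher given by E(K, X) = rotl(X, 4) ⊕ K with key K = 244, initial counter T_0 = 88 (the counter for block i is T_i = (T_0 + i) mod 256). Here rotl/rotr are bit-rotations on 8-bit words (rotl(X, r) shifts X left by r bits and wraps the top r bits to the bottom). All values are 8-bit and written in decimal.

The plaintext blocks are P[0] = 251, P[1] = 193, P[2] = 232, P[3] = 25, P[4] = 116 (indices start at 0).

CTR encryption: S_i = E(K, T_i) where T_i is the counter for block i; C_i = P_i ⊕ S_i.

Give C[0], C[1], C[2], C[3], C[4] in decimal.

C[0]: T = 88, S = E(K, T) = 113; 251 ⊕ 113 = 138.
C[1]: T = 89, S = E(K, T) = 97; 193 ⊕ 97 = 160.
C[2]: T = 90, S = E(K, T) = 81; 232 ⊕ 81 = 185.
C[3]: T = 91, S = E(K, T) = 65; 25 ⊕ 65 = 88.
C[4]: T = 92, S = E(K, T) = 49; 116 ⊕ 49 = 69.

C[0] = 138, C[1] = 160, C[2] = 185, C[3] = 88, C[4] = 69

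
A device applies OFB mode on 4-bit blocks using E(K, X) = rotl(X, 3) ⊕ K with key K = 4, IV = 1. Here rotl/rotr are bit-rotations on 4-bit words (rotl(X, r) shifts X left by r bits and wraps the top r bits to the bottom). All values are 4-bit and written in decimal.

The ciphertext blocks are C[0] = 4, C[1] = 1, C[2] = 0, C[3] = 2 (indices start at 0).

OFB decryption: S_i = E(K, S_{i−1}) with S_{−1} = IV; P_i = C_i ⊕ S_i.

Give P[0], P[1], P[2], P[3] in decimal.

P[0]: S = E(K, 1) = 12; 4 ⊕ 12 = 8.
P[1]: S = E(K, 12) = 2; 1 ⊕ 2 = 3.
P[2]: S = E(K, 2) = 5; 0 ⊕ 5 = 5.
P[3]: S = E(K, 5) = 14; 2 ⊕ 14 = 12.

P[0] = 8, P[1] = 3, P[2] = 5, P[3] = 12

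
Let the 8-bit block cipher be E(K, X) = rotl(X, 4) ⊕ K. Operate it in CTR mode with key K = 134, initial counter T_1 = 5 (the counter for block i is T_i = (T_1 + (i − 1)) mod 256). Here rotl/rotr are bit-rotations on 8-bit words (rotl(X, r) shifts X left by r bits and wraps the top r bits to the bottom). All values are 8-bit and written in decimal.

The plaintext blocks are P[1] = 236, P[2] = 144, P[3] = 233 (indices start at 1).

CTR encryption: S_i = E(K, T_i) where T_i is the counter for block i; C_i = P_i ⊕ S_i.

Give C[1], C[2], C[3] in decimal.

C[1]: T = 5, S = E(K, T) = 214; 236 ⊕ 214 = 58.
C[2]: T = 6, S = E(K, T) = 230; 144 ⊕ 230 = 118.
C[3]: T = 7, S = E(K, T) = 246; 233 ⊕ 246 = 31.

C[1] = 58, C[2] = 118, C[3] = 31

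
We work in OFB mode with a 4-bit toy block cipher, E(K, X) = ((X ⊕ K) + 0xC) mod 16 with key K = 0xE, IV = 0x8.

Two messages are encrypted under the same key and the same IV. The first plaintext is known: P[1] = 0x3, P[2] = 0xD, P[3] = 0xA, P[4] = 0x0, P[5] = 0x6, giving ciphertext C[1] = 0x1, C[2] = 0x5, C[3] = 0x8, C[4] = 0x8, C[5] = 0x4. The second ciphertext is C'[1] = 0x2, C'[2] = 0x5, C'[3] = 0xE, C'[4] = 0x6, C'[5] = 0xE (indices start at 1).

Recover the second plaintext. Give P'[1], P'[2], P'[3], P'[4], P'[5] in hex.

P'[1] = 0x0, P'[2] = 0xD, P'[3] = 0xC, P'[4] = 0xE, P'[5] = 0xC

In OFB with a reused IV, both messages share the same keystream S_i, so C_i ⊕ C'_i = P_i ⊕ P'_i and thus P'_i = P_i ⊕ C_i ⊕ C'_i.
P'[1]: 0x3 ⊕ 0x1 ⊕ 0x2 = 0x0.
P'[2]: 0xD ⊕ 0x5 ⊕ 0x5 = 0xD.
P'[3]: 0xA ⊕ 0x8 ⊕ 0xE = 0xC.
P'[4]: 0x0 ⊕ 0x8 ⊕ 0x6 = 0xE.
P'[5]: 0x6 ⊕ 0x4 ⊕ 0xE = 0xC.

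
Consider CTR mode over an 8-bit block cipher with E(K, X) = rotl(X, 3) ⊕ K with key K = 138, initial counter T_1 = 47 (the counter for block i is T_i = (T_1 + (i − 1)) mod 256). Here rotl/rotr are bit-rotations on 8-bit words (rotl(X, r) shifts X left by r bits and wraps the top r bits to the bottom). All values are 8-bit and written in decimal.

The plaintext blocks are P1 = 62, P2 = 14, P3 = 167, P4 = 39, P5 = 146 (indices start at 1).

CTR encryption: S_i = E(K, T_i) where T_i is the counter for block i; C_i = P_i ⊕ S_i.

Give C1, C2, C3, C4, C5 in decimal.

C1: T = 47, S = E(K, T) = 243; 62 ⊕ 243 = 205.
C2: T = 48, S = E(K, T) = 11; 14 ⊕ 11 = 5.
C3: T = 49, S = E(K, T) = 3; 167 ⊕ 3 = 164.
C4: T = 50, S = E(K, T) = 27; 39 ⊕ 27 = 60.
C5: T = 51, S = E(K, T) = 19; 146 ⊕ 19 = 129.

C1 = 205, C2 = 5, C3 = 164, C4 = 60, C5 = 129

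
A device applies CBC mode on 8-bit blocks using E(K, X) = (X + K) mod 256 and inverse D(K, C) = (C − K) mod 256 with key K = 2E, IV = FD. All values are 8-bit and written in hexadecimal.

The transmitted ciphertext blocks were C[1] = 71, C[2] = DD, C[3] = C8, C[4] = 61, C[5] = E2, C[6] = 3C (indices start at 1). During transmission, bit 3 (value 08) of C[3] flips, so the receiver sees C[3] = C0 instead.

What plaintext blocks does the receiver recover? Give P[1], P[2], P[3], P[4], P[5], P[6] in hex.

CBC decryption: P_i = D(K, C_i) ⊕ C_{i−1}, with C_{0} = IV.
Only C[3] changed, to C0. In CBC, a change in C_i garbles P_i and flips the same bit in P_{i+1}. Decrypting the received ciphertext:
P[1]: D(K, 71) = 43; 43 ⊕ FD = BE.
P[2]: D(K, DD) = AF; AF ⊕ 71 = DE.
P[3]: D(K, C0) = 92; 92 ⊕ DD = 4F.
P[4]: D(K, 61) = 33; 33 ⊕ C0 = F3.
P[5]: D(K, E2) = B4; B4 ⊕ 61 = D5.
P[6]: D(K, 3C) = 0E; 0E ⊕ E2 = EC.
Blocks that differ from the original plaintext: P[3], P[4].

P[1] = BE, P[2] = DE, P[3] = 4F, P[4] = F3, P[5] = D5, P[6] = EC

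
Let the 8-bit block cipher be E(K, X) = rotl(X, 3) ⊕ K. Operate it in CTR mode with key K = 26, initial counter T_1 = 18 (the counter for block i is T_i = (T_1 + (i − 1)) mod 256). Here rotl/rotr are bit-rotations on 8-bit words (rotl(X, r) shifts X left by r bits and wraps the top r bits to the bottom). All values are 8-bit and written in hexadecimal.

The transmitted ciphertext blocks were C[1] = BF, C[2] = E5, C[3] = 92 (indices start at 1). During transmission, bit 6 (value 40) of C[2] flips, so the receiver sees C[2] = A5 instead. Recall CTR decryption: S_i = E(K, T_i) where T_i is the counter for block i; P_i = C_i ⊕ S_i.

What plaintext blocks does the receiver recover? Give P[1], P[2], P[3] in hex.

Only C[2] changed, to A5. In CTR, a change in C_i flips the same bit in P_i only; the keystream is unaffected. Decrypting the received ciphertext:
P[1]: T = 18, S = E(K, T) = E6; BF ⊕ E6 = 59.
P[2]: T = 19, S = E(K, T) = EE; A5 ⊕ EE = 4B.
P[3]: T = 1A, S = E(K, T) = F6; 92 ⊕ F6 = 64.
Blocks that differ from the original plaintext: P[2].

P[1] = 59, P[2] = 4B, P[3] = 64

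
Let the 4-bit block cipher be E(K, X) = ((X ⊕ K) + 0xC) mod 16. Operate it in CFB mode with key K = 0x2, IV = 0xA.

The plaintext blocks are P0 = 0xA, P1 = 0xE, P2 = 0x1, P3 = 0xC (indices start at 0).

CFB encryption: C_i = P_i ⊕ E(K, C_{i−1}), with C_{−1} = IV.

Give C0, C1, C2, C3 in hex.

C0 = 0xE, C1 = 0x6, C2 = 0x1, C3 = 0x3

C0: E(K, 0xA) = 0x4; 0xA ⊕ 0x4 = 0xE.
C1: E(K, 0xE) = 0x8; 0xE ⊕ 0x8 = 0x6.
C2: E(K, 0x6) = 0x0; 0x1 ⊕ 0x0 = 0x1.
C3: E(K, 0x1) = 0xF; 0xC ⊕ 0xF = 0x3.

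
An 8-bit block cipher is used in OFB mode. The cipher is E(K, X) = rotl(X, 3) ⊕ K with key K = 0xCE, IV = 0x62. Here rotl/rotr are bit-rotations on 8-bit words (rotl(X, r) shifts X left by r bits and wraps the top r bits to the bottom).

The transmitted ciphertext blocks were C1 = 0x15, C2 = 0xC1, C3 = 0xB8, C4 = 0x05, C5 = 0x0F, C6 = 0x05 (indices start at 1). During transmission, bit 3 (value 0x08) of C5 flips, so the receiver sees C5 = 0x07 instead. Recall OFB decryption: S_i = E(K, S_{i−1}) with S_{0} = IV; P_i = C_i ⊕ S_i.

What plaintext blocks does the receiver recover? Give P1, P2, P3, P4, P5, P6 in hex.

P1 = 0xC8, P2 = 0xE1, P3 = 0x77, P4 = 0xB5, P5 = 0x4C, P6 = 0x91

Only C5 changed, to 0x07. In OFB, a change in C_i flips the same bit in P_i only; the keystream is unaffected. Decrypting the received ciphertext:
P1: S = E(K, 0x62) = 0xDD; 0x15 ⊕ 0xDD = 0xC8.
P2: S = E(K, 0xDD) = 0x20; 0xC1 ⊕ 0x20 = 0xE1.
P3: S = E(K, 0x20) = 0xCF; 0xB8 ⊕ 0xCF = 0x77.
P4: S = E(K, 0xCF) = 0xB0; 0x05 ⊕ 0xB0 = 0xB5.
P5: S = E(K, 0xB0) = 0x4B; 0x07 ⊕ 0x4B = 0x4C.
P6: S = E(K, 0x4B) = 0x94; 0x05 ⊕ 0x94 = 0x91.
Blocks that differ from the original plaintext: P5.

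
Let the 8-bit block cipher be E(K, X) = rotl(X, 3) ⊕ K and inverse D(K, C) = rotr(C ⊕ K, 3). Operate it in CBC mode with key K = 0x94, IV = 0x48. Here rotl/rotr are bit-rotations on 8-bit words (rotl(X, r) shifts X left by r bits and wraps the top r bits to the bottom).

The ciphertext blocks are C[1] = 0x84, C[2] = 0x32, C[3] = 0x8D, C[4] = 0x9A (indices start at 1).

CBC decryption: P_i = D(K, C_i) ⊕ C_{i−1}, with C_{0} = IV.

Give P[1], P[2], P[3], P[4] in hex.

P[1]: D(K, 0x84) = 0x02; 0x02 ⊕ 0x48 = 0x4A.
P[2]: D(K, 0x32) = 0xD4; 0xD4 ⊕ 0x84 = 0x50.
P[3]: D(K, 0x8D) = 0x23; 0x23 ⊕ 0x32 = 0x11.
P[4]: D(K, 0x9A) = 0xC1; 0xC1 ⊕ 0x8D = 0x4C.

P[1] = 0x4A, P[2] = 0x50, P[3] = 0x11, P[4] = 0x4C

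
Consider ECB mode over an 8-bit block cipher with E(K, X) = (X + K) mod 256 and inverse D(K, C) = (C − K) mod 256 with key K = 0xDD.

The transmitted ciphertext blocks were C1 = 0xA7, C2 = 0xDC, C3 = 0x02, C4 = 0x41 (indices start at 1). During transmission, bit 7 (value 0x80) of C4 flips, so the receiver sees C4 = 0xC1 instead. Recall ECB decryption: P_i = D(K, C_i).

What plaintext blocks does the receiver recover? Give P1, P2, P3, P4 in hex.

Only C4 changed, to 0xC1. In ECB, a change in C_i affects only P_i. Decrypting the received ciphertext:
P1: D(K, 0xA7) = 0xCA.
P2: D(K, 0xDC) = 0xFF.
P3: D(K, 0x02) = 0x25.
P4: D(K, 0xC1) = 0xE4.
Blocks that differ from the original plaintext: P4.

P1 = 0xCA, P2 = 0xFF, P3 = 0x25, P4 = 0xE4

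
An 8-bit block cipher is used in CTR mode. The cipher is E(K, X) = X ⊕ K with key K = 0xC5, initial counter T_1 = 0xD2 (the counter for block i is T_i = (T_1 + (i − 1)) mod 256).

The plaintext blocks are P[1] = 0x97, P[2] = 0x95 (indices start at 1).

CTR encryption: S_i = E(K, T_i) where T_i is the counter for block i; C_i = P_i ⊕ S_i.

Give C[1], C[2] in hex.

C[1]: T = 0xD2, S = E(K, T) = 0x17; 0x97 ⊕ 0x17 = 0x80.
C[2]: T = 0xD3, S = E(K, T) = 0x16; 0x95 ⊕ 0x16 = 0x83.

C[1] = 0x80, C[2] = 0x83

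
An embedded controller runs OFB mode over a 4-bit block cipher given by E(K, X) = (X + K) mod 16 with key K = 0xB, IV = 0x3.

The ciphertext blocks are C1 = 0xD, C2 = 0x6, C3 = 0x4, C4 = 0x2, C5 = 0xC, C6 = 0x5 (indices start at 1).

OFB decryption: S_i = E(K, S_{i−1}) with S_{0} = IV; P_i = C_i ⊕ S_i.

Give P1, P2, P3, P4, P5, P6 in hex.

P1 = 0x3, P2 = 0xF, P3 = 0x0, P4 = 0xD, P5 = 0x6, P6 = 0x0

P1: S = E(K, 0x3) = 0xE; 0xD ⊕ 0xE = 0x3.
P2: S = E(K, 0xE) = 0x9; 0x6 ⊕ 0x9 = 0xF.
P3: S = E(K, 0x9) = 0x4; 0x4 ⊕ 0x4 = 0x0.
P4: S = E(K, 0x4) = 0xF; 0x2 ⊕ 0xF = 0xD.
P5: S = E(K, 0xF) = 0xA; 0xC ⊕ 0xA = 0x6.
P6: S = E(K, 0xA) = 0x5; 0x5 ⊕ 0x5 = 0x0.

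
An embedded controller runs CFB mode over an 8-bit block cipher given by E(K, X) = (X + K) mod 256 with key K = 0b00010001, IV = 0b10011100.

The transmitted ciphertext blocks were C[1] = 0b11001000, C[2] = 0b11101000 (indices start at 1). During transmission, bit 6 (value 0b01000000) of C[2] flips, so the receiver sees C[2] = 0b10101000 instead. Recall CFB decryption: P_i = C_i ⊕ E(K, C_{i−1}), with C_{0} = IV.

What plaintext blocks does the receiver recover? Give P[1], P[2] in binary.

P[1] = 0b01100101, P[2] = 0b01110001

Only C[2] changed, to 0b10101000. In CFB, a change in C_i flips the same bit in P_i and garbles P_{i+1}. Decrypting the received ciphertext:
P[1]: E(K, 0b10011100) = 0b10101101; 0b11001000 ⊕ 0b10101101 = 0b01100101.
P[2]: E(K, 0b11001000) = 0b11011001; 0b10101000 ⊕ 0b11011001 = 0b01110001.
Blocks that differ from the original plaintext: P[2].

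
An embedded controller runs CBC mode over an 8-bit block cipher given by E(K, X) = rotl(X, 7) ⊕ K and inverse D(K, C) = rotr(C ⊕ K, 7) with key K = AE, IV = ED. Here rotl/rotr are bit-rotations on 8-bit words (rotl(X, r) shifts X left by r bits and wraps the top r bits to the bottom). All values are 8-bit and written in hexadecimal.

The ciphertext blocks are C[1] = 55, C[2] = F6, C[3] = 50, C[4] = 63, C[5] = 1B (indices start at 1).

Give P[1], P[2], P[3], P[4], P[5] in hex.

CBC decryption: P_i = D(K, C_i) ⊕ C_{i−1}, with C_{0} = IV.
P[1]: D(K, 55) = F7; F7 ⊕ ED = 1A.
P[2]: D(K, F6) = B0; B0 ⊕ 55 = E5.
P[3]: D(K, 50) = FD; FD ⊕ F6 = 0B.
P[4]: D(K, 63) = 9B; 9B ⊕ 50 = CB.
P[5]: D(K, 1B) = 6B; 6B ⊕ 63 = 08.

P[1] = 1A, P[2] = E5, P[3] = 0B, P[4] = CB, P[5] = 08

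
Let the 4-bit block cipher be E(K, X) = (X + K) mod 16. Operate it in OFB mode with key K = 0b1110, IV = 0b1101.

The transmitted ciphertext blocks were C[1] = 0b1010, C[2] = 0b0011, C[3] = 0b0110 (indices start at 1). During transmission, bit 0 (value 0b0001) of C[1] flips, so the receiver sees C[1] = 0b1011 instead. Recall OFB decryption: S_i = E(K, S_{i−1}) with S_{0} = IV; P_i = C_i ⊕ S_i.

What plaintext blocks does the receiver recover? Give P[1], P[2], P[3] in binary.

Only C[1] changed, to 0b1011. In OFB, a change in C_i flips the same bit in P_i only; the keystream is unaffected. Decrypting the received ciphertext:
P[1]: S = E(K, 0b1101) = 0b1011; 0b1011 ⊕ 0b1011 = 0b0000.
P[2]: S = E(K, 0b1011) = 0b1001; 0b0011 ⊕ 0b1001 = 0b1010.
P[3]: S = E(K, 0b1001) = 0b0111; 0b0110 ⊕ 0b0111 = 0b0001.
Blocks that differ from the original plaintext: P[1].

P[1] = 0b0000, P[2] = 0b1010, P[3] = 0b0001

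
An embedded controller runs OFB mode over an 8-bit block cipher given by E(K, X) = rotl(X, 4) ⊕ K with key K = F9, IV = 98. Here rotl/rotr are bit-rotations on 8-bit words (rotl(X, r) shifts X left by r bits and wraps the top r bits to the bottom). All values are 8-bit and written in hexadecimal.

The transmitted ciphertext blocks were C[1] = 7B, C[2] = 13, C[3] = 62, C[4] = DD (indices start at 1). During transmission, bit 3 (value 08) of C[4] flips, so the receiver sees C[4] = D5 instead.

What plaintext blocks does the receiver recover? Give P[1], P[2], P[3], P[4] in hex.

OFB decryption: S_i = E(K, S_{i−1}) with S_{0} = IV; P_i = C_i ⊕ S_i.
Only C[4] changed, to D5. In OFB, a change in C_i flips the same bit in P_i only; the keystream is unaffected. Decrypting the received ciphertext:
P[1]: S = E(K, 98) = 70; 7B ⊕ 70 = 0B.
P[2]: S = E(K, 70) = FE; 13 ⊕ FE = ED.
P[3]: S = E(K, FE) = 16; 62 ⊕ 16 = 74.
P[4]: S = E(K, 16) = 98; D5 ⊕ 98 = 4D.
Blocks that differ from the original plaintext: P[4].

P[1] = 0B, P[2] = ED, P[3] = 74, P[4] = 4D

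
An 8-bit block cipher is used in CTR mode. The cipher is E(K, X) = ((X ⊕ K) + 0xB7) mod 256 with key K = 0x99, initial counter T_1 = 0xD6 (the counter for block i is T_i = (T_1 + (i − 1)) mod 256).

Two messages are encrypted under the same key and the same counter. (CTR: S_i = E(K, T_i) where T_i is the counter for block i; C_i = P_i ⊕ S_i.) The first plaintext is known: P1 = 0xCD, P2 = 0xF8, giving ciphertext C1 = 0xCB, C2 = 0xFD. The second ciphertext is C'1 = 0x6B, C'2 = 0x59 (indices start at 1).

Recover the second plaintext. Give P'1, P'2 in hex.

In CTR with a reused counter, both messages share the same keystream S_i, so C_i ⊕ C'_i = P_i ⊕ P'_i and thus P'_i = P_i ⊕ C_i ⊕ C'_i.
P'1: 0xCD ⊕ 0xCB ⊕ 0x6B = 0x6D.
P'2: 0xF8 ⊕ 0xFD ⊕ 0x59 = 0x5C.

P'1 = 0x6D, P'2 = 0x5C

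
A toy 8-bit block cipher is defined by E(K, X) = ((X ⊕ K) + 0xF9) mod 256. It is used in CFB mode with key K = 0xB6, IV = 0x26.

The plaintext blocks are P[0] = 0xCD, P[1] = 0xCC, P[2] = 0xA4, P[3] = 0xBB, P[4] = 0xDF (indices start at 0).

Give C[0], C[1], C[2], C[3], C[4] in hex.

CFB encryption: C_i = P_i ⊕ E(K, C_{i−1}), with C_{−1} = IV.
C[0]: E(K, 0x26) = 0x89; 0xCD ⊕ 0x89 = 0x44.
C[1]: E(K, 0x44) = 0xEB; 0xCC ⊕ 0xEB = 0x27.
C[2]: E(K, 0x27) = 0x8A; 0xA4 ⊕ 0x8A = 0x2E.
C[3]: E(K, 0x2E) = 0x91; 0xBB ⊕ 0x91 = 0x2A.
C[4]: E(K, 0x2A) = 0x95; 0xDF ⊕ 0x95 = 0x4A.

C[0] = 0x44, C[1] = 0x27, C[2] = 0x2E, C[3] = 0x2A, C[4] = 0x4A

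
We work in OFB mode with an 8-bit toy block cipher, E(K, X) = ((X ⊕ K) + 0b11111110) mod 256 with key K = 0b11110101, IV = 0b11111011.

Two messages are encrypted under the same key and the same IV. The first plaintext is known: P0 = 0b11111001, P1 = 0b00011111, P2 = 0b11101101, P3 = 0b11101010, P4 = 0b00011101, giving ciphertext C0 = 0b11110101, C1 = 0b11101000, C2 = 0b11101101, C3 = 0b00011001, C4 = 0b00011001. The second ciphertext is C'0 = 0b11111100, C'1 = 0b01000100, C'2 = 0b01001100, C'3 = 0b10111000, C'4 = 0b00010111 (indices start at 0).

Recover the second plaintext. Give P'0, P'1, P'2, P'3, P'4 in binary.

In OFB with a reused IV, both messages share the same keystream S_i, so C_i ⊕ C'_i = P_i ⊕ P'_i and thus P'_i = P_i ⊕ C_i ⊕ C'_i.
P'0: 0b11111001 ⊕ 0b11110101 ⊕ 0b11111100 = 0b11110000.
P'1: 0b00011111 ⊕ 0b11101000 ⊕ 0b01000100 = 0b10110011.
P'2: 0b11101101 ⊕ 0b11101101 ⊕ 0b01001100 = 0b01001100.
P'3: 0b11101010 ⊕ 0b00011001 ⊕ 0b10111000 = 0b01001011.
P'4: 0b00011101 ⊕ 0b00011001 ⊕ 0b00010111 = 0b00010011.

P'0 = 0b11110000, P'1 = 0b10110011, P'2 = 0b01001100, P'3 = 0b01001011, P'4 = 0b00010011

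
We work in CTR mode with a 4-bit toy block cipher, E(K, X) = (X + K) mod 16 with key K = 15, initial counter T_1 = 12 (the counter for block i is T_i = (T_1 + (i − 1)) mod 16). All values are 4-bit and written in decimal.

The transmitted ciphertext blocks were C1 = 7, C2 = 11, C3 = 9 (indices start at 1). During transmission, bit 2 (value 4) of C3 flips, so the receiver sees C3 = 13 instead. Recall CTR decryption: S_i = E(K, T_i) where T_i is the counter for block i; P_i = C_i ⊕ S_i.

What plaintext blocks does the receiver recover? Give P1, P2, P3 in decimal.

P1 = 12, P2 = 7, P3 = 0

Only C3 changed, to 13. In CTR, a change in C_i flips the same bit in P_i only; the keystream is unaffected. Decrypting the received ciphertext:
P1: T = 12, S = E(K, T) = 11; 7 ⊕ 11 = 12.
P2: T = 13, S = E(K, T) = 12; 11 ⊕ 12 = 7.
P3: T = 14, S = E(K, T) = 13; 13 ⊕ 13 = 0.
Blocks that differ from the original plaintext: P3.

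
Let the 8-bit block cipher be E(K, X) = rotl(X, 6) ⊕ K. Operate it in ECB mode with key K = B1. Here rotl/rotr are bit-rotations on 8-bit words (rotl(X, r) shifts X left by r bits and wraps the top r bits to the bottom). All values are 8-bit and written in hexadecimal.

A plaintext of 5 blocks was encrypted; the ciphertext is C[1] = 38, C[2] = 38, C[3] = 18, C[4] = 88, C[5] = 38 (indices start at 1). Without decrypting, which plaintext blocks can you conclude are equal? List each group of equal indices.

ECB encrypts each block independently with the same key, so equal ciphertext blocks imply equal plaintext blocks.
C[1] = C[2] = C[5] = 38, so P[1] = P[2] = P[5].

P[1] = P[2] = P[5]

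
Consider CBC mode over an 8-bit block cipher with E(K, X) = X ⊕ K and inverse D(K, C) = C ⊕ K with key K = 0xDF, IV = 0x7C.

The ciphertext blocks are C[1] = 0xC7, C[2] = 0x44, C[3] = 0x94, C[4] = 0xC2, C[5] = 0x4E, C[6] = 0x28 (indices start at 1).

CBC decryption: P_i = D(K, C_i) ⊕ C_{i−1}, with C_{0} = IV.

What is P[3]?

P[3]: D(K, 0x94) = 0x4B; 0x4B ⊕ 0x44 = 0x0F.

P[3] = 0x0F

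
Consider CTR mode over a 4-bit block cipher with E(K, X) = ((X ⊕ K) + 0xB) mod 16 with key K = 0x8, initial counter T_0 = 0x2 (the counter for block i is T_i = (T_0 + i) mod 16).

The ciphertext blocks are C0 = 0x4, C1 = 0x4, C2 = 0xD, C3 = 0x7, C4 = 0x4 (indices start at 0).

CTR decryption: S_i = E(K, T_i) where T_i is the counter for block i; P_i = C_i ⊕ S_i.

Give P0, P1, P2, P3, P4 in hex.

P0 = 0x1, P1 = 0x2, P2 = 0xA, P3 = 0xF, P4 = 0xD

P0: T = 0x2, S = E(K, T) = 0x5; 0x4 ⊕ 0x5 = 0x1.
P1: T = 0x3, S = E(K, T) = 0x6; 0x4 ⊕ 0x6 = 0x2.
P2: T = 0x4, S = E(K, T) = 0x7; 0xD ⊕ 0x7 = 0xA.
P3: T = 0x5, S = E(K, T) = 0x8; 0x7 ⊕ 0x8 = 0xF.
P4: T = 0x6, S = E(K, T) = 0x9; 0x4 ⊕ 0x9 = 0xD.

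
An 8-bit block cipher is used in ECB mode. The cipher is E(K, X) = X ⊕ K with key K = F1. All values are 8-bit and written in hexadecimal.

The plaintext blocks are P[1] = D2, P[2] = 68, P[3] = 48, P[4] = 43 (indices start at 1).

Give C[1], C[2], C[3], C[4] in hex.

ECB encryption: C_i = E(K, P_i).
C[1]: E(K, D2) = 23.
C[2]: E(K, 68) = 99.
C[3]: E(K, 48) = B9.
C[4]: E(K, 43) = B2.

C[1] = 23, C[2] = 99, C[3] = B9, C[4] = B2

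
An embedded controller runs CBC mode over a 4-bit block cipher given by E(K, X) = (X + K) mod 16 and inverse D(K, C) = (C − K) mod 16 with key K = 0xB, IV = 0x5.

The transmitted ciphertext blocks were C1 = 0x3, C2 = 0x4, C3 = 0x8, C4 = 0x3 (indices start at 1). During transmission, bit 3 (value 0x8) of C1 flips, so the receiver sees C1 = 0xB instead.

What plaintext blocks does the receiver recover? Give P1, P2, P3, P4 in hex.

P1 = 0x5, P2 = 0x2, P3 = 0x9, P4 = 0x0

CBC decryption: P_i = D(K, C_i) ⊕ C_{i−1}, with C_{0} = IV.
Only C1 changed, to 0xB. In CBC, a change in C_i garbles P_i and flips the same bit in P_{i+1}. Decrypting the received ciphertext:
P1: D(K, 0xB) = 0x0; 0x0 ⊕ 0x5 = 0x5.
P2: D(K, 0x4) = 0x9; 0x9 ⊕ 0xB = 0x2.
P3: D(K, 0x8) = 0xD; 0xD ⊕ 0x4 = 0x9.
P4: D(K, 0x3) = 0x8; 0x8 ⊕ 0x8 = 0x0.
Blocks that differ from the original plaintext: P1, P2.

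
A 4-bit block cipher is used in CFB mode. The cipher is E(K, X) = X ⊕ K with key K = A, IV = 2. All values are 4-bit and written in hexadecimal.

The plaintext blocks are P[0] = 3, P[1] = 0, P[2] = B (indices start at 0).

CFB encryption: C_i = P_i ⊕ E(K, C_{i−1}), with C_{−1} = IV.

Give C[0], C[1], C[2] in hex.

C[0] = B, C[1] = 1, C[2] = 0

C[0]: E(K, 2) = 8; 3 ⊕ 8 = B.
C[1]: E(K, B) = 1; 0 ⊕ 1 = 1.
C[2]: E(K, 1) = B; B ⊕ B = 0.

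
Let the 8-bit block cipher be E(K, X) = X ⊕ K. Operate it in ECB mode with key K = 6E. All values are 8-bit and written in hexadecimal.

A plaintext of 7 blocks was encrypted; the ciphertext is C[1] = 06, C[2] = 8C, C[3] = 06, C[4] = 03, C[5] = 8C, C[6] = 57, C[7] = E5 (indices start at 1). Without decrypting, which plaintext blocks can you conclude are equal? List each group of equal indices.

P[1] = P[3]; P[2] = P[5]

ECB encrypts each block independently with the same key, so equal ciphertext blocks imply equal plaintext blocks.
C[1] = C[3] = 06, so P[1] = P[3].
C[2] = C[5] = 8C, so P[2] = P[5].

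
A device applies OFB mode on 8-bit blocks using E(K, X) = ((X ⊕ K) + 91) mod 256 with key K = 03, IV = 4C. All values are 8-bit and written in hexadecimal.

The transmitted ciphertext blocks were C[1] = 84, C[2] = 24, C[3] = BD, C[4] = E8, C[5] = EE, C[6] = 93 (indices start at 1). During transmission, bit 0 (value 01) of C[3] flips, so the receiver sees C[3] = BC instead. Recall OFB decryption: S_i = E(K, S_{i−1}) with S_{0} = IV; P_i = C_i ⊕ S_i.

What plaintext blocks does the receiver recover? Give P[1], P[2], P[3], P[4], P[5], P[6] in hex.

Only C[3] changed, to BC. In OFB, a change in C_i flips the same bit in P_i only; the keystream is unaffected. Decrypting the received ciphertext:
P[1]: S = E(K, 4C) = E0; 84 ⊕ E0 = 64.
P[2]: S = E(K, E0) = 74; 24 ⊕ 74 = 50.
P[3]: S = E(K, 74) = 08; BC ⊕ 08 = B4.
P[4]: S = E(K, 08) = 9C; E8 ⊕ 9C = 74.
P[5]: S = E(K, 9C) = 30; EE ⊕ 30 = DE.
P[6]: S = E(K, 30) = C4; 93 ⊕ C4 = 57.
Blocks that differ from the original plaintext: P[3].

P[1] = 64, P[2] = 50, P[3] = B4, P[4] = 74, P[5] = DE, P[6] = 57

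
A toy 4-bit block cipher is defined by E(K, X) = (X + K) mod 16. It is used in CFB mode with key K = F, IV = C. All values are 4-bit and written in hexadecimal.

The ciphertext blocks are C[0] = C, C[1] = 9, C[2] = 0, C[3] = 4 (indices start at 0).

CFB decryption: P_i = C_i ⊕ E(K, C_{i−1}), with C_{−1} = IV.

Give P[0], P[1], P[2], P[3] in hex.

P[0]: E(K, C) = B; C ⊕ B = 7.
P[1]: E(K, C) = B; 9 ⊕ B = 2.
P[2]: E(K, 9) = 8; 0 ⊕ 8 = 8.
P[3]: E(K, 0) = F; 4 ⊕ F = B.

P[0] = 7, P[1] = 2, P[2] = 8, P[3] = B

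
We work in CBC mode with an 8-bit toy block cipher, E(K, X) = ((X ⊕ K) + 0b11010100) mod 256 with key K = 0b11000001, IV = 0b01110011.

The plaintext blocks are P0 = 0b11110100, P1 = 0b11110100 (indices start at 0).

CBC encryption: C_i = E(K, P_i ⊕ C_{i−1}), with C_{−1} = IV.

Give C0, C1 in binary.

C0 = 0b00011010, C1 = 0b00000011

C0: P0 ⊕ 0b01110011 = 0b10000111; E(K, 0b10000111) = 0b00011010.
C1: P1 ⊕ 0b00011010 = 0b11101110; E(K, 0b11101110) = 0b00000011.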